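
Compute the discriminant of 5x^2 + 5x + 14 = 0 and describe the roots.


D = b^2 - 4ac = (5)^2 - 4(5)(14) = 25 - 280 = -255
Since D < 0: two complex conjugate roots (no real roots)


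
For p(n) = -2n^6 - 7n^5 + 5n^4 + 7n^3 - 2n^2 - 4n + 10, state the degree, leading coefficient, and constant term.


Highest power of n is 6, with coefficient -2. Constant term is 10.
Degree = 6, leading coefficient = -2, constant term = 10


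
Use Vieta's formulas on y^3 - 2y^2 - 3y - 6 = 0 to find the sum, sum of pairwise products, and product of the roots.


Monic cubic y^3+by^2+cy+d=0: sum=-b, pairwise sum=c, product=-d.
b=-2, c=-3, d=-6
r1+r2+r3 = 2
r1r2+r1r3+r2r3 = -3
r1r2r3 = 6


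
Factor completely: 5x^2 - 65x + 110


Roots satisfy r1 + r2 = -b/a = 13 and r1*r2 = c/a = 22.
So r1 = 11, r2 = 2.
5x^2 - 65x + 110 = 5(x - r1)(x - r2) = 5(x - 11)(x - 2)


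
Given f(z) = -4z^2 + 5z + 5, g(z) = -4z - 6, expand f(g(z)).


Substitute g(z) into f:
f(g(z)) = -4*(-4z - 6)^2 + 5*(-4z - 6) + 5
(-4z - 6)^2 = 16z^2 + 48z + 36
Expand and combine: -64z^2 - 212z - 169


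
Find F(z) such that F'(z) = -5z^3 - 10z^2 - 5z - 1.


Reverse power rule on each term:
  ∫ -5z^3 dz = -(5/4)z^4
  ∫ -10z^2 dz = -(10/3)z^3
  ∫ -5z dz = -(5/2)z^2
  ∫ -1 dz = -z
F(z) = -(5/4)z^4 - (10/3)z^3 - (5/2)z^2 - z + C


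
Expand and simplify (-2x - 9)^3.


Expand (-2x - 9)^3 by repeated multiplication:
  (-2x - 9)^2 = 4x^2 + 36x + 81
= -8x^3 - 108x^2 - 486x - 729


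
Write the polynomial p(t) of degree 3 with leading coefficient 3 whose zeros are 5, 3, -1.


p(t) = 3(t - 5)(t - 3)(t + 1)
Expand: 3t^3 - 21t^2 + 21t + 45


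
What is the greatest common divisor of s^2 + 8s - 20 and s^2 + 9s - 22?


Factor each:
  s^2 + 8s - 20 = (s - 2)(s + 10)
  s^2 + 9s - 22 = (s - 2)(s + 11)
Common monic factor: s - 2


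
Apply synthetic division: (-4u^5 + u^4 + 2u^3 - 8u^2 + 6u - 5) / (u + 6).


Synthetic division with c = -6. Coefficients: -4, 1, 2, -8, 6, -5
Bring down -4.
  -4 * -6 = 24; 24 + 1 = 25
  25 * -6 = -150; -150 + 2 = -148
  -148 * -6 = 888; 888 - 8 = 880
  880 * -6 = -5280; -5280 + 6 = -5274
  -5274 * -6 = 31644; 31644 - 5 = 31639
Quotient: -4u^4 + 25u^3 - 148u^2 + 880u - 5274, Remainder: 31639


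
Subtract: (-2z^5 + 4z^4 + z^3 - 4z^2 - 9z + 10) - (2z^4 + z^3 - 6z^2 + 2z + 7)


Distribute the minus sign:
  (-2z^5 + 4z^4 + z^3 - 4z^2 - 9z + 10)
- (2z^4 + z^3 - 6z^2 + 2z + 7)
Negate second polynomial: -2z^4 - z^3 + 6z^2 - 2z - 7
Add: -2z^5 + 2z^4 + 2z^2 - 11z + 3


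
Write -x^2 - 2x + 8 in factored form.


Roots satisfy r1 + r2 = -b/a = -2 and r1*r2 = c/a = -8.
So r1 = -4, r2 = 2.
-x^2 - 2x + 8 = -(x - r1)(x - r2) = -(x + 4)(x - 2)


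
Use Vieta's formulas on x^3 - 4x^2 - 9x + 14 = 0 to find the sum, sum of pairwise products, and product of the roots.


Monic cubic x^3+bx^2+cx+d=0: sum=-b, pairwise sum=c, product=-d.
b=-4, c=-9, d=14
r1+r2+r3 = 4
r1r2+r1r3+r2r3 = -9
r1r2r3 = -14


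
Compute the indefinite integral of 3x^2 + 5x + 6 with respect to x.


Reverse power rule on each term:
  ∫ 3x^2 dx = x^3
  ∫ 5x dx = (5/2)x^2
  ∫ 6 dx = 6x
F(x) = x^3 + (5/2)x^2 + 6x + C


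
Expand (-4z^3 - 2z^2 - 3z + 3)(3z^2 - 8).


Distribute each term of the first polynomial:
  (-4z^3)(3z^2 - 8) = -12z^5 + 32z^3
  (-2z^2)(3z^2 - 8) = -6z^4 + 16z^2
  (-3z)(3z^2 - 8) = -9z^3 + 24z
  (3)(3z^2 - 8) = 9z^2 - 24
Sum: -12z^5 - 6z^4 + 23z^3 + 25z^2 + 24z - 24


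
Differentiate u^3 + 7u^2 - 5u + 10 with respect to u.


Apply the power rule term by term:
  d/du(u^3) = 3u^2
  d/du(7u^2) = 14u
  d/du(-5u) = -5
  d/du(10) = 0
p'(u) = 3u^2 + 14u - 5


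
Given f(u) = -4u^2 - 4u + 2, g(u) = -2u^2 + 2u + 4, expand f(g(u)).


Substitute g(u) into f:
f(g(u)) = -4*(-2u^2 + 2u + 4)^2 + (-4)*(-2u^2 + 2u + 4) + 2
(-2u^2 + 2u + 4)^2 = 4u^4 - 8u^3 - 12u^2 + 16u + 16
Expand and combine: -16u^4 + 32u^3 + 56u^2 - 72u - 78


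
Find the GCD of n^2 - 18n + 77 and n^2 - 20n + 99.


Factor each:
  n^2 - 18n + 77 = (n - 11)(n - 7)
  n^2 - 20n + 99 = (n - 11)(n - 9)
Common monic factor: n - 11


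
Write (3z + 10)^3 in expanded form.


Expand (3z + 10)^3 by repeated multiplication:
  (3z + 10)^2 = 9z^2 + 60z + 100
= 27z^3 + 270z^2 + 900z + 1000


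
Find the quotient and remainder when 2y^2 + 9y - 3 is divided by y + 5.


(2y^2 + 9y - 3) / (y + 5)
Step 1: 2y * (y + 5) = 2y^2 + 10y; subtract.
Step 2: -1 * (y + 5) = -y - 5; subtract.
Quotient: 2y - 1, Remainder: 2


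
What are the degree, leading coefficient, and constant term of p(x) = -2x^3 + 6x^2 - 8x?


Highest power of x is 3, with coefficient -2. Constant term is 0.
Degree = 3, leading coefficient = -2, constant term = 0


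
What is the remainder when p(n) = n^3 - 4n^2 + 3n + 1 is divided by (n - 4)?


By the Remainder Theorem, the remainder equals p(4):
  1*(4)^3 = 64
  -4*(4)^2 = -64
  3*(4)^1 = 12
  constant: 1
Sum: 64 - 64 + 12 + 1 = 13


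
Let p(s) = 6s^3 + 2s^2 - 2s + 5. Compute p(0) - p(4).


p(0) = 5
p(4) = 413
p(0) - p(4) = 5 - 413 = -408


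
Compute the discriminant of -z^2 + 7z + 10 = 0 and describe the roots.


D = b^2 - 4ac = (7)^2 - 4(-1)(10) = 49 + 40 = 89
Since D > 0: two distinct irrational roots


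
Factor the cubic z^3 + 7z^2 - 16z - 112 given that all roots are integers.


Try integer roots (divisors of -112). z=-4: p(-4)=0.
Divide out (z + 4): quotient is z^2 + 3z - 28.
Factor the quadratic: (z + 7)(z - 4)
Result: (z + 4)(z + 7)(z - 4)


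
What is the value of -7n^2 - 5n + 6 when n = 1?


Using direct substitution:
  -7 * (1)^2 = -7
  -5 * (1)^1 = -5
  constant: 6
Sum = -7 - 5 + 6 = -6


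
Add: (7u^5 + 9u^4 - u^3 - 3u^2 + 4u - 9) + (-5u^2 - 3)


Align terms by degree and add:
  7u^5 + 9u^4 - u^3 - 3u^2 + 4u - 9
  -5u^2 - 3
= 7u^5 + 9u^4 - u^3 - 8u^2 + 4u - 12


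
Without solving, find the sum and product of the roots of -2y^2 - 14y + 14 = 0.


For ay^2+by+c=0: sum = -b/a, product = c/a.
a=-2, b=-14, c=14
Sum = -(-14)/-2 = -7
Product = (14)/-2 = -7


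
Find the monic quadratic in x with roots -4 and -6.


p(x) = (x + 4)(x + 6)
Expand: x^2 + 10x + 24


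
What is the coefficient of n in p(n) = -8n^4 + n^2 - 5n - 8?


Read off the coefficient of n: -5


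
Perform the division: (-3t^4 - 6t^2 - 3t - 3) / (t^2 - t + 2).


(-3t^4 - 6t^2 - 3t - 3) / (t^2 - t + 2)
Step 1: -3t^2 * (t^2 - t + 2) = -3t^4 + 3t^3 - 6t^2; subtract.
Step 2: -3t * (t^2 - t + 2) = -3t^3 + 3t^2 - 6t; subtract.
Step 3: -3 * (t^2 - t + 2) = -3t^2 + 3t - 6; subtract.
Quotient: -3t^2 - 3t - 3, Remainder: 3


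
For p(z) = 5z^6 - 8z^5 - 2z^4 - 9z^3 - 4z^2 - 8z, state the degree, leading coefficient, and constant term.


Highest power of z is 6, with coefficient 5. Constant term is 0.
Degree = 6, leading coefficient = 5, constant term = 0


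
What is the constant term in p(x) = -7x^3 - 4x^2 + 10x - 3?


Read off the constant term: -3


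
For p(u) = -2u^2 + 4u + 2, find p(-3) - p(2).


p(-3) = -28
p(2) = 2
p(-3) - p(2) = -28 - 2 = -30


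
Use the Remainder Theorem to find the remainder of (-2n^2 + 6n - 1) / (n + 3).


By the Remainder Theorem, the remainder equals p(-3):
  -2*(-3)^2 = -18
  6*(-3)^1 = -18
  constant: -1
Sum: -18 - 18 - 1 = -37


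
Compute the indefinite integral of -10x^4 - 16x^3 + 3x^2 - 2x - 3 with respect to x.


Reverse power rule on each term:
  ∫ -10x^4 dx = -2x^5
  ∫ -16x^3 dx = -4x^4
  ∫ 3x^2 dx = x^3
  ∫ -2x dx = -x^2
  ∫ -3 dx = -3x
F(x) = -2x^5 - 4x^4 + x^3 - x^2 - 3x + C


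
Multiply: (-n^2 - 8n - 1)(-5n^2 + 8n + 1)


Distribute each term of the first polynomial:
  (-n^2)(-5n^2 + 8n + 1) = 5n^4 - 8n^3 - n^2
  (-8n)(-5n^2 + 8n + 1) = 40n^3 - 64n^2 - 8n
  (-1)(-5n^2 + 8n + 1) = 5n^2 - 8n - 1
Sum: 5n^4 + 32n^3 - 60n^2 - 16n - 1


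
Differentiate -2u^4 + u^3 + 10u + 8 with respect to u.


Apply the power rule term by term:
  d/du(-2u^4) = -8u^3
  d/du(u^3) = 3u^2
  d/du(10u) = 10
  d/du(8) = 0
p'(u) = -8u^3 + 3u^2 + 10


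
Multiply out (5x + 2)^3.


Expand (5x + 2)^3 by repeated multiplication:
  (5x + 2)^2 = 25x^2 + 20x + 4
= 125x^3 + 150x^2 + 60x + 8


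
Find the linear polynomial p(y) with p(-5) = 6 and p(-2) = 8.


p(y) = my + b. Using p(-5)=6, p(-2)=8:
m = (6 - 8)/(-5 + 2) = -2/-3 = 2/3
b = 6 - m*(-5) = 6 + 10/3 = 28/3
p(y) = (2/3)y + (28/3)


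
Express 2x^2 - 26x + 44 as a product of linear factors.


Roots satisfy r1 + r2 = -b/a = 13 and r1*r2 = c/a = 22.
So r1 = 11, r2 = 2.
2x^2 - 26x + 44 = 2(x - r1)(x - r2) = 2(x - 11)(x - 2)


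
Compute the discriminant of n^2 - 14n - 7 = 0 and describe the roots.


D = b^2 - 4ac = (-14)^2 - 4(1)(-7) = 196 + 28 = 224
Since D > 0: two distinct irrational roots


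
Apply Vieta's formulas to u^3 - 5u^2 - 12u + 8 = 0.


Monic cubic u^3+bu^2+cu+d=0: sum=-b, pairwise sum=c, product=-d.
b=-5, c=-12, d=8
r1+r2+r3 = 5
r1r2+r1r3+r2r3 = -12
r1r2r3 = -8


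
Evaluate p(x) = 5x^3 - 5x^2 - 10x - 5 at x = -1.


Using direct substitution:
  5 * (-1)^3 = -5
  -5 * (-1)^2 = -5
  -10 * (-1)^1 = 10
  constant: -5
Sum = -5 - 5 + 10 - 5 = -5


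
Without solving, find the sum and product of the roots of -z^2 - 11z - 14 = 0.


For az^2+bz+c=0: sum = -b/a, product = c/a.
a=-1, b=-11, c=-14
Sum = -(-11)/-1 = -11
Product = (-14)/-1 = 14


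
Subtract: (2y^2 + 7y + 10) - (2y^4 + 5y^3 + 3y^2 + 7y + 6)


Distribute the minus sign:
  (2y^2 + 7y + 10)
- (2y^4 + 5y^3 + 3y^2 + 7y + 6)
Negate second polynomial: -2y^4 - 5y^3 - 3y^2 - 7y - 6
Add: -2y^4 - 5y^3 - y^2 + 4


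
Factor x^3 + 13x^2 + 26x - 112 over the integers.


Try integer roots (divisors of -112). x=-7: p(-7)=0.
Divide out (x + 7): quotient is x^2 + 6x - 16.
Factor the quadratic: (x - 2)(x + 8)
Result: (x + 7)(x - 2)(x + 8)


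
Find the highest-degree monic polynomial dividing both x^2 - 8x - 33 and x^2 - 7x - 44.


Factor each:
  x^2 - 8x - 33 = (x - 11)(x + 3)
  x^2 - 7x - 44 = (x - 11)(x + 4)
Common monic factor: x - 11


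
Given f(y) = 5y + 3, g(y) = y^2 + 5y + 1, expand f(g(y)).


Substitute g(y) into f:
f(g(y)) = 5*(y^2 + 5y + 1) + 3
Expand and combine: 5y^2 + 25y + 8


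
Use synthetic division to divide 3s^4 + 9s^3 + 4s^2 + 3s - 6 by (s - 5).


Synthetic division with c = 5. Coefficients: 3, 9, 4, 3, -6
Bring down 3.
  3 * 5 = 15; 15 + 9 = 24
  24 * 5 = 120; 120 + 4 = 124
  124 * 5 = 620; 620 + 3 = 623
  623 * 5 = 3115; 3115 - 6 = 3109
Quotient: 3s^3 + 24s^2 + 124s + 623, Remainder: 3109


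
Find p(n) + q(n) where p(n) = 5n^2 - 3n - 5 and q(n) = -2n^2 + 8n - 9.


Align terms by degree and add:
  5n^2 - 3n - 5
  -2n^2 + 8n - 9
= 3n^2 + 5n - 14


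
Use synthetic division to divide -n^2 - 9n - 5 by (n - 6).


Synthetic division with c = 6. Coefficients: -1, -9, -5
Bring down -1.
  -1 * 6 = -6; -6 - 9 = -15
  -15 * 6 = -90; -90 - 5 = -95
Quotient: -n - 15, Remainder: -95


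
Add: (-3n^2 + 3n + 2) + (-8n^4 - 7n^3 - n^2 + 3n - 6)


Align terms by degree and add:
  -3n^2 + 3n + 2
  -8n^4 - 7n^3 - n^2 + 3n - 6
= -8n^4 - 7n^3 - 4n^2 + 6n - 4


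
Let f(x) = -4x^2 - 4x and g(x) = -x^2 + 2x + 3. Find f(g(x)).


Substitute g(x) into f:
f(g(x)) = -4*(-x^2 + 2x + 3)^2 + (-4)*(-x^2 + 2x + 3)
(-x^2 + 2x + 3)^2 = x^4 - 4x^3 - 2x^2 + 12x + 9
Expand and combine: -4x^4 + 16x^3 + 12x^2 - 56x - 48


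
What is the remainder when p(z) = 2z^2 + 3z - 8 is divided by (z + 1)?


By the Remainder Theorem, the remainder equals p(-1):
  2*(-1)^2 = 2
  3*(-1)^1 = -3
  constant: -8
Sum: 2 - 3 - 8 = -9


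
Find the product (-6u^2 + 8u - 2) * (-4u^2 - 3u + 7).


Distribute each term of the first polynomial:
  (-6u^2)(-4u^2 - 3u + 7) = 24u^4 + 18u^3 - 42u^2
  (8u)(-4u^2 - 3u + 7) = -32u^3 - 24u^2 + 56u
  (-2)(-4u^2 - 3u + 7) = 8u^2 + 6u - 14
Sum: 24u^4 - 14u^3 - 58u^2 + 62u - 14


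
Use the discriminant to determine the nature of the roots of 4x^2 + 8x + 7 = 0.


D = b^2 - 4ac = (8)^2 - 4(4)(7) = 64 - 112 = -48
Since D < 0: two complex conjugate roots (no real roots)


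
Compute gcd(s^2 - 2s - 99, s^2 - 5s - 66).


Factor each:
  s^2 - 2s - 99 = (s - 11)(s + 9)
  s^2 - 5s - 66 = (s - 11)(s + 6)
Common monic factor: s - 11


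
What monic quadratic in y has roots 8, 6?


p(y) = (y - 8)(y - 6)
Expand: y^2 - 14y + 48


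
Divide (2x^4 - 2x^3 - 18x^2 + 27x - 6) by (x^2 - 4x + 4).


(2x^4 - 2x^3 - 18x^2 + 27x - 6) / (x^2 - 4x + 4)
Step 1: 2x^2 * (x^2 - 4x + 4) = 2x^4 - 8x^3 + 8x^2; subtract.
Step 2: 6x * (x^2 - 4x + 4) = 6x^3 - 24x^2 + 24x; subtract.
Step 3: -2 * (x^2 - 4x + 4) = -2x^2 + 8x - 8; subtract.
Quotient: 2x^2 + 6x - 2, Remainder: -5x + 2


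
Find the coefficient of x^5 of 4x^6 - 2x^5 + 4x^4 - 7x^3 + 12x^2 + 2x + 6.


Read off the coefficient of x^5: -2


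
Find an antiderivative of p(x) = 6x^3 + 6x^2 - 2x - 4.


Reverse power rule on each term:
  ∫ 6x^3 dx = (3/2)x^4
  ∫ 6x^2 dx = 2x^3
  ∫ -2x dx = -x^2
  ∫ -4 dx = -4x
F(x) = (3/2)x^4 + 2x^3 - x^2 - 4x + C


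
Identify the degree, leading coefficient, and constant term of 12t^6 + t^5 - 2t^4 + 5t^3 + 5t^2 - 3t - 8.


Highest power of t is 6, with coefficient 12. Constant term is -8.
Degree = 6, leading coefficient = 12, constant term = -8


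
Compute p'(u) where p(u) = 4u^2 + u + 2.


Apply the power rule term by term:
  d/du(4u^2) = 8u
  d/du(u) = 1
  d/du(2) = 0
p'(u) = 8u + 1


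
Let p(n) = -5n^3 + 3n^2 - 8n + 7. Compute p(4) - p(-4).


p(4) = -297
p(-4) = 407
p(4) - p(-4) = -297 - 407 = -704


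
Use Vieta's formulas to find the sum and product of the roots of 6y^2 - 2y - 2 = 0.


For ay^2+by+c=0: sum = -b/a, product = c/a.
a=6, b=-2, c=-2
Sum = -(-2)/6 = 1/3
Product = (-2)/6 = -1/3


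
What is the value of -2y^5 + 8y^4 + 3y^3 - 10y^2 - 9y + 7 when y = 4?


Using direct substitution:
  -2 * (4)^5 = -2048
  8 * (4)^4 = 2048
  3 * (4)^3 = 192
  -10 * (4)^2 = -160
  -9 * (4)^1 = -36
  constant: 7
Sum = -2048 + 2048 + 192 - 160 - 36 + 7 = 3


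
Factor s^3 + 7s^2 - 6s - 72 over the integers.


Try integer roots (divisors of -72). s=-4: p(-4)=0.
Divide out (s + 4): quotient is s^2 + 3s - 18.
Factor the quadratic: (s - 3)(s + 6)
Result: (s + 4)(s - 3)(s + 6)


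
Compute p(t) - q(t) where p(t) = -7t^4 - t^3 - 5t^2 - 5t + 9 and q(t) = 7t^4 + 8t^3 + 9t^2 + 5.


Distribute the minus sign:
  (-7t^4 - t^3 - 5t^2 - 5t + 9)
- (7t^4 + 8t^3 + 9t^2 + 5)
Negate second polynomial: -7t^4 - 8t^3 - 9t^2 - 5
Add: -14t^4 - 9t^3 - 14t^2 - 5t + 4


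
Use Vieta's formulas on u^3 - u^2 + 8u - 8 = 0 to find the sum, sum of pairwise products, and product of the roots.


Monic cubic u^3+bu^2+cu+d=0: sum=-b, pairwise sum=c, product=-d.
b=-1, c=8, d=-8
r1+r2+r3 = 1
r1r2+r1r3+r2r3 = 8
r1r2r3 = 8


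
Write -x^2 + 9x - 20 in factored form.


Roots satisfy r1 + r2 = -b/a = 9 and r1*r2 = c/a = 20.
So r1 = 4, r2 = 5.
-x^2 + 9x - 20 = -(x - r1)(x - r2) = -(x - 4)(x - 5)


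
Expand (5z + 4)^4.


Expand (5z + 4)^4 by repeated multiplication:
  (5z + 4)^2 = 25z^2 + 40z + 16
  (5z + 4)^3 = 125z^3 + 300z^2 + 240z + 64
= 625z^4 + 2000z^3 + 2400z^2 + 1280z + 256


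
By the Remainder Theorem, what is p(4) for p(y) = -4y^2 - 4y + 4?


By the Remainder Theorem, the remainder equals p(4):
  -4*(4)^2 = -64
  -4*(4)^1 = -16
  constant: 4
Sum: -64 - 16 + 4 = -76


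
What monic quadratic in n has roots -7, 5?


p(n) = (n + 7)(n - 5)
Expand: n^2 + 2n - 35


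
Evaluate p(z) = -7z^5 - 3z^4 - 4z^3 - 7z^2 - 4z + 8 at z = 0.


Using direct substitution:
  -7 * (0)^5 = 0
  -3 * (0)^4 = 0
  -4 * (0)^3 = 0
  -7 * (0)^2 = 0
  -4 * (0)^1 = 0
  constant: 8
Sum = 0 + 0 + 0 + 0 + 0 + 8 = 8


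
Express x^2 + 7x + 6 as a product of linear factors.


Roots satisfy r1 + r2 = -b/a = -7 and r1*r2 = c/a = 6.
So r1 = -1, r2 = -6.
x^2 + 7x + 6 = (x - r1)(x - r2) = (x + 1)(x + 6)


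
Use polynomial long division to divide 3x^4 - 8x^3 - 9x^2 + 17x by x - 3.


(3x^4 - 8x^3 - 9x^2 + 17x) / (x - 3)
Step 1: 3x^3 * (x - 3) = 3x^4 - 9x^3; subtract.
Step 2: x^2 * (x - 3) = x^3 - 3x^2; subtract.
Step 3: -6x * (x - 3) = -6x^2 + 18x; subtract.
Step 4: -1 * (x - 3) = -x + 3; subtract.
Quotient: 3x^3 + x^2 - 6x - 1, Remainder: -3


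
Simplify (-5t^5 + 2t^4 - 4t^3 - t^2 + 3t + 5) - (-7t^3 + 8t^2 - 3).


Distribute the minus sign:
  (-5t^5 + 2t^4 - 4t^3 - t^2 + 3t + 5)
- (-7t^3 + 8t^2 - 3)
Negate second polynomial: 7t^3 - 8t^2 + 3
Add: -5t^5 + 2t^4 + 3t^3 - 9t^2 + 3t + 8


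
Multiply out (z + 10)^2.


Expand (z + 10)^2 by repeated multiplication:
= z^2 + 20z + 100


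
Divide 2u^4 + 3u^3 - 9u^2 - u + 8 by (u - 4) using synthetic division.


Synthetic division with c = 4. Coefficients: 2, 3, -9, -1, 8
Bring down 2.
  2 * 4 = 8; 8 + 3 = 11
  11 * 4 = 44; 44 - 9 = 35
  35 * 4 = 140; 140 - 1 = 139
  139 * 4 = 556; 556 + 8 = 564
Quotient: 2u^3 + 11u^2 + 35u + 139, Remainder: 564


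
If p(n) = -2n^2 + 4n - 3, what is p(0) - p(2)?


p(0) = -3
p(2) = -3
p(0) - p(2) = -3 + 3 = 0


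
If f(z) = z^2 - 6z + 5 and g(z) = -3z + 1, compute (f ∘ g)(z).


Substitute g(z) into f:
f(g(z)) = 1*(-3z + 1)^2 + (-6)*(-3z + 1) + 5
(-3z + 1)^2 = 9z^2 - 6z + 1
Expand and combine: 9z^2 + 12z


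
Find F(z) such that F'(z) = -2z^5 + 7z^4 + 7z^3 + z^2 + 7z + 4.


Reverse power rule on each term:
  ∫ -2z^5 dz = -(1/3)z^6
  ∫ 7z^4 dz = (7/5)z^5
  ∫ 7z^3 dz = (7/4)z^4
  ∫ z^2 dz = (1/3)z^3
  ∫ 7z dz = (7/2)z^2
  ∫ 4 dz = 4z
F(z) = -(1/3)z^6 + (7/5)z^5 + (7/4)z^4 + (1/3)z^3 + (7/2)z^2 + 4z + C


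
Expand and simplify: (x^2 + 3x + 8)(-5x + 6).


Distribute each term of the first polynomial:
  (x^2)(-5x + 6) = -5x^3 + 6x^2
  (3x)(-5x + 6) = -15x^2 + 18x
  (8)(-5x + 6) = -40x + 48
Sum: -5x^3 - 9x^2 - 22x + 48


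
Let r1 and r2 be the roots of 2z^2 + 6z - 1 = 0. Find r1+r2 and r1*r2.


For az^2+bz+c=0: sum = -b/a, product = c/a.
a=2, b=6, c=-1
Sum = -(6)/2 = -3
Product = (-1)/2 = -1/2


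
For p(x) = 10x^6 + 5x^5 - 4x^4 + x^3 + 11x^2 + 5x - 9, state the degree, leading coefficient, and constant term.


Highest power of x is 6, with coefficient 10. Constant term is -9.
Degree = 6, leading coefficient = 10, constant term = -9


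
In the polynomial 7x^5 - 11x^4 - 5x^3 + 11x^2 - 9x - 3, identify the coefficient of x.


Read off the coefficient of x: -9


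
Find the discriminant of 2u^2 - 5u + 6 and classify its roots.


D = b^2 - 4ac = (-5)^2 - 4(2)(6) = 25 - 48 = -23
Since D < 0: two complex conjugate roots (no real roots)


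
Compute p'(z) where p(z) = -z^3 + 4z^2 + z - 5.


Apply the power rule term by term:
  d/dz(-z^3) = -3z^2
  d/dz(4z^2) = 8z
  d/dz(z) = 1
  d/dz(-5) = 0
p'(z) = -3z^2 + 8z + 1


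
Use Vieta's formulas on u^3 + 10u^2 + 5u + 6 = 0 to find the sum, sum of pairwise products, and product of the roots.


Monic cubic u^3+bu^2+cu+d=0: sum=-b, pairwise sum=c, product=-d.
b=10, c=5, d=6
r1+r2+r3 = -10
r1r2+r1r3+r2r3 = 5
r1r2r3 = -6


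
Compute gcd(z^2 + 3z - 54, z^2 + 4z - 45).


Factor each:
  z^2 + 3z - 54 = (z + 9)(z - 6)
  z^2 + 4z - 45 = (z + 9)(z - 5)
Common monic factor: z + 9


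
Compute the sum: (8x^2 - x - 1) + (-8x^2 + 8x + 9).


Align terms by degree and add:
  8x^2 - x - 1
  -8x^2 + 8x + 9
= 7x + 8


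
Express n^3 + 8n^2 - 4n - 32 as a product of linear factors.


Try integer roots (divisors of -32). n=-2: p(-2)=0.
Divide out (n + 2): quotient is n^2 + 6n - 16.
Factor the quadratic: (n + 8)(n - 2)
Result: (n + 2)(n + 8)(n - 2)


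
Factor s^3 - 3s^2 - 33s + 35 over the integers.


Try integer roots (divisors of 35). s=7: p(7)=0.
Divide out (s - 7): quotient is s^2 + 4s - 5.
Factor the quadratic: (s + 5)(s - 1)
Result: (s - 7)(s + 5)(s - 1)


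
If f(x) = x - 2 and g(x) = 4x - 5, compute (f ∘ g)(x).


Substitute g(x) into f:
f(g(x)) = 1*(4x - 5) + (-2)
Expand and combine: 4x - 7


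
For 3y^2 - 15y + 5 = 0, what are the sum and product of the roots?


For ay^2+by+c=0: sum = -b/a, product = c/a.
a=3, b=-15, c=5
Sum = -(-15)/3 = 5
Product = (5)/3 = 5/3


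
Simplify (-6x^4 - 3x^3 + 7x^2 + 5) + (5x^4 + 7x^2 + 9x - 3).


Align terms by degree and add:
  -6x^4 - 3x^3 + 7x^2 + 5
+ 5x^4 + 7x^2 + 9x - 3
= -x^4 - 3x^3 + 14x^2 + 9x + 2


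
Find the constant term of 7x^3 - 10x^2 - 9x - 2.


Read off the constant term: -2


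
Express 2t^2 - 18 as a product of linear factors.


Roots satisfy r1 + r2 = -b/a = 0 and r1*r2 = c/a = -9.
So r1 = 3, r2 = -3.
2t^2 - 18 = 2(t - r1)(t - r2) = 2(t - 3)(t + 3)


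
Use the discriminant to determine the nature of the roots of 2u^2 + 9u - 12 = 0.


D = b^2 - 4ac = (9)^2 - 4(2)(-12) = 81 + 96 = 177
Since D > 0: two distinct irrational roots


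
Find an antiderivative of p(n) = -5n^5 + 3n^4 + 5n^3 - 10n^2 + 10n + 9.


Reverse power rule on each term:
  ∫ -5n^5 dn = -(5/6)n^6
  ∫ 3n^4 dn = (3/5)n^5
  ∫ 5n^3 dn = (5/4)n^4
  ∫ -10n^2 dn = -(10/3)n^3
  ∫ 10n dn = 5n^2
  ∫ 9 dn = 9n
F(n) = -(5/6)n^6 + (3/5)n^5 + (5/4)n^4 - (10/3)n^3 + 5n^2 + 9n + C


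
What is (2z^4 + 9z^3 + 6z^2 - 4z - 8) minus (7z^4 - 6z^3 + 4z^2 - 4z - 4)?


Distribute the minus sign:
  (2z^4 + 9z^3 + 6z^2 - 4z - 8)
- (7z^4 - 6z^3 + 4z^2 - 4z - 4)
Negate second polynomial: -7z^4 + 6z^3 - 4z^2 + 4z + 4
Add: -5z^4 + 15z^3 + 2z^2 - 4


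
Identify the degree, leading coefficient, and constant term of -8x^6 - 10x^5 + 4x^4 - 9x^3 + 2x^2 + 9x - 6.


Highest power of x is 6, with coefficient -8. Constant term is -6.
Degree = 6, leading coefficient = -8, constant term = -6


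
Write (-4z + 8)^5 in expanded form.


Expand (-4z + 8)^5 by repeated multiplication:
  (-4z + 8)^2 = 16z^2 - 64z + 64
  (-4z + 8)^3 = -64z^3 + 384z^2 - 768z + 512
  (-4z + 8)^4 = 256z^4 - 2048z^3 + 6144z^2 - 8192z + 4096
= -1024z^5 + 10240z^4 - 40960z^3 + 81920z^2 - 81920z + 32768


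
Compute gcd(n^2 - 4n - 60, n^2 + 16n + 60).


Factor each:
  n^2 - 4n - 60 = (n + 6)(n - 10)
  n^2 + 16n + 60 = (n + 6)(n + 10)
Common monic factor: n + 6


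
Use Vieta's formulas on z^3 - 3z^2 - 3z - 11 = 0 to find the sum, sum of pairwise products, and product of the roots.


Monic cubic z^3+bz^2+cz+d=0: sum=-b, pairwise sum=c, product=-d.
b=-3, c=-3, d=-11
r1+r2+r3 = 3
r1r2+r1r3+r2r3 = -3
r1r2r3 = 11


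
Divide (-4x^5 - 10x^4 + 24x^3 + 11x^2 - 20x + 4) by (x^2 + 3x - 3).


(-4x^5 - 10x^4 + 24x^3 + 11x^2 - 20x + 4) / (x^2 + 3x - 3)
Step 1: -4x^3 * (x^2 + 3x - 3) = -4x^5 - 12x^4 + 12x^3; subtract.
Step 2: 2x^2 * (x^2 + 3x - 3) = 2x^4 + 6x^3 - 6x^2; subtract.
Step 3: 6x * (x^2 + 3x - 3) = 6x^3 + 18x^2 - 18x; subtract.
Step 4: -1 * (x^2 + 3x - 3) = -x^2 - 3x + 3; subtract.
Quotient: -4x^3 + 2x^2 + 6x - 1, Remainder: x + 1


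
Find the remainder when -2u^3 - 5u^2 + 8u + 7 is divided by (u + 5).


By the Remainder Theorem, the remainder equals p(-5):
  -2*(-5)^3 = 250
  -5*(-5)^2 = -125
  8*(-5)^1 = -40
  constant: 7
Sum: 250 - 125 - 40 + 7 = 92


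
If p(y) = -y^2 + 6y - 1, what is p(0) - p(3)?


p(0) = -1
p(3) = 8
p(0) - p(3) = -1 - 8 = -9


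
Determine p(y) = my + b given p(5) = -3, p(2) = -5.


p(y) = my + b. Using p(5)=-3, p(2)=-5:
m = (-3 + 5)/(5 - 2) = 2/3 = 2/3
b = -3 - m*(5) = -3 - 10/3 = -19/3
p(y) = (2/3)y - (19/3)


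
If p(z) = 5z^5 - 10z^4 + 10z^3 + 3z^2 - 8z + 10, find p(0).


Using direct substitution:
  5 * (0)^5 = 0
  -10 * (0)^4 = 0
  10 * (0)^3 = 0
  3 * (0)^2 = 0
  -8 * (0)^1 = 0
  constant: 10
Sum = 0 + 0 + 0 + 0 + 0 + 10 = 10


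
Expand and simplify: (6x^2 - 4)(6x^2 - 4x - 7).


Distribute each term of the first polynomial:
  (6x^2)(6x^2 - 4x - 7) = 36x^4 - 24x^3 - 42x^2
  (-4)(6x^2 - 4x - 7) = -24x^2 + 16x + 28
Sum: 36x^4 - 24x^3 - 66x^2 + 16x + 28


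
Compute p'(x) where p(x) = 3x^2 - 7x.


Apply the power rule term by term:
  d/dx(3x^2) = 6x
  d/dx(-7x) = -7
p'(x) = 6x - 7


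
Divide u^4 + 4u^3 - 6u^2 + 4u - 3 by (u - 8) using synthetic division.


Synthetic division with c = 8. Coefficients: 1, 4, -6, 4, -3
Bring down 1.
  1 * 8 = 8; 8 + 4 = 12
  12 * 8 = 96; 96 - 6 = 90
  90 * 8 = 720; 720 + 4 = 724
  724 * 8 = 5792; 5792 - 3 = 5789
Quotient: u^3 + 12u^2 + 90u + 724, Remainder: 5789


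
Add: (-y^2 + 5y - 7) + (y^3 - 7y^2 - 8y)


Align terms by degree and add:
  -y^2 + 5y - 7
+ y^3 - 7y^2 - 8y
= y^3 - 8y^2 - 3y - 7


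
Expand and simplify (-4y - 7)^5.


Expand (-4y - 7)^5 by repeated multiplication:
  (-4y - 7)^2 = 16y^2 + 56y + 49
  (-4y - 7)^3 = -64y^3 - 336y^2 - 588y - 343
  (-4y - 7)^4 = 256y^4 + 1792y^3 + 4704y^2 + 5488y + 2401
= -1024y^5 - 8960y^4 - 31360y^3 - 54880y^2 - 48020y - 16807


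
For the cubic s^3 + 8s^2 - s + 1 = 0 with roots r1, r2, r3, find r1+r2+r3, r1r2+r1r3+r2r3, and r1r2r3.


Monic cubic s^3+bs^2+cs+d=0: sum=-b, pairwise sum=c, product=-d.
b=8, c=-1, d=1
r1+r2+r3 = -8
r1r2+r1r3+r2r3 = -1
r1r2r3 = -1


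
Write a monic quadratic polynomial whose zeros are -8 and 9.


p(x) = (x + 8)(x - 9)
Expand: x^2 - x - 72


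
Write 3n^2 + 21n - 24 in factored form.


Roots satisfy r1 + r2 = -b/a = -7 and r1*r2 = c/a = -8.
So r1 = -8, r2 = 1.
3n^2 + 21n - 24 = 3(n - r1)(n - r2) = 3(n + 8)(n - 1)


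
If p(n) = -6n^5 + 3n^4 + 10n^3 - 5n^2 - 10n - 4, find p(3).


Using direct substitution:
  -6 * (3)^5 = -1458
  3 * (3)^4 = 243
  10 * (3)^3 = 270
  -5 * (3)^2 = -45
  -10 * (3)^1 = -30
  constant: -4
Sum = -1458 + 243 + 270 - 45 - 30 - 4 = -1024


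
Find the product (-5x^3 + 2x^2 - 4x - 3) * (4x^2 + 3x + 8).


Distribute each term of the first polynomial:
  (-5x^3)(4x^2 + 3x + 8) = -20x^5 - 15x^4 - 40x^3
  (2x^2)(4x^2 + 3x + 8) = 8x^4 + 6x^3 + 16x^2
  (-4x)(4x^2 + 3x + 8) = -16x^3 - 12x^2 - 32x
  (-3)(4x^2 + 3x + 8) = -12x^2 - 9x - 24
Sum: -20x^5 - 7x^4 - 50x^3 - 8x^2 - 41x - 24


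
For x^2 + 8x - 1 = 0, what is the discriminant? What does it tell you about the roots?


D = b^2 - 4ac = (8)^2 - 4(1)(-1) = 64 + 4 = 68
Since D > 0: two distinct irrational roots


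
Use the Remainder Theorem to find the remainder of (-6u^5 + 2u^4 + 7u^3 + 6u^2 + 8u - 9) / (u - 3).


By the Remainder Theorem, the remainder equals p(3):
  -6*(3)^5 = -1458
  2*(3)^4 = 162
  7*(3)^3 = 189
  6*(3)^2 = 54
  8*(3)^1 = 24
  constant: -9
Sum: -1458 + 162 + 189 + 54 + 24 - 9 = -1038


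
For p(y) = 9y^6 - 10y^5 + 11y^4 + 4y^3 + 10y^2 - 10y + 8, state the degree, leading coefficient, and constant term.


Highest power of y is 6, with coefficient 9. Constant term is 8.
Degree = 6, leading coefficient = 9, constant term = 8


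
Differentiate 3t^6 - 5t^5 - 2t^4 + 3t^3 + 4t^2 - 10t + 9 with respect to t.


Apply the power rule term by term:
  d/dt(3t^6) = 18t^5
  d/dt(-5t^5) = -25t^4
  d/dt(-2t^4) = -8t^3
  d/dt(3t^3) = 9t^2
  d/dt(4t^2) = 8t
  d/dt(-10t) = -10
  d/dt(9) = 0
p'(t) = 18t^5 - 25t^4 - 8t^3 + 9t^2 + 8t - 10


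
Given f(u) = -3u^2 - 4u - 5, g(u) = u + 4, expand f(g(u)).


Substitute g(u) into f:
f(g(u)) = -3*(u + 4)^2 + (-4)*(u + 4) + (-5)
(u + 4)^2 = u^2 + 8u + 16
Expand and combine: -3u^2 - 28u - 69


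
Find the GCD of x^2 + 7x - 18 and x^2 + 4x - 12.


Factor each:
  x^2 + 7x - 18 = (x - 2)(x + 9)
  x^2 + 4x - 12 = (x - 2)(x + 6)
Common monic factor: x - 2


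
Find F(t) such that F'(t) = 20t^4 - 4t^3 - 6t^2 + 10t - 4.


Reverse power rule on each term:
  ∫ 20t^4 dt = 4t^5
  ∫ -4t^3 dt = -t^4
  ∫ -6t^2 dt = -2t^3
  ∫ 10t dt = 5t^2
  ∫ -4 dt = -4t
F(t) = 4t^5 - t^4 - 2t^3 + 5t^2 - 4t + C


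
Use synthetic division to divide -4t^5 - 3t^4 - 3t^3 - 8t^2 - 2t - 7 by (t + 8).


Synthetic division with c = -8. Coefficients: -4, -3, -3, -8, -2, -7
Bring down -4.
  -4 * -8 = 32; 32 - 3 = 29
  29 * -8 = -232; -232 - 3 = -235
  -235 * -8 = 1880; 1880 - 8 = 1872
  1872 * -8 = -14976; -14976 - 2 = -14978
  -14978 * -8 = 119824; 119824 - 7 = 119817
Quotient: -4t^4 + 29t^3 - 235t^2 + 1872t - 14978, Remainder: 119817


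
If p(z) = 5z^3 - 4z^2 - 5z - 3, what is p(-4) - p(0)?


p(-4) = -367
p(0) = -3
p(-4) - p(0) = -367 + 3 = -364


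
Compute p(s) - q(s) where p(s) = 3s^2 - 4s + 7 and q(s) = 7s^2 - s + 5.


Distribute the minus sign:
  (3s^2 - 4s + 7)
- (7s^2 - s + 5)
Negate second polynomial: -7s^2 + s - 5
Add: -4s^2 - 3s + 2


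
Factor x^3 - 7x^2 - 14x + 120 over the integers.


Try integer roots (divisors of 120). x=6: p(6)=0.
Divide out (x - 6): quotient is x^2 - x - 20.
Factor the quadratic: (x - 5)(x + 4)
Result: (x - 6)(x - 5)(x + 4)


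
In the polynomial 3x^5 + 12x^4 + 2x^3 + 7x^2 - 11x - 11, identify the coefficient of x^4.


Read off the coefficient of x^4: 12


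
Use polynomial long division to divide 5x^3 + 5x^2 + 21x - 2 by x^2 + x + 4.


(5x^3 + 5x^2 + 21x - 2) / (x^2 + x + 4)
Step 1: 5x * (x^2 + x + 4) = 5x^3 + 5x^2 + 20x; subtract.
Step 2: 0 * (x^2 + x + 4) = 0; subtract.
Quotient: 5x, Remainder: x - 2


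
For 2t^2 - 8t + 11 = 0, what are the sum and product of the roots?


For at^2+bt+c=0: sum = -b/a, product = c/a.
a=2, b=-8, c=11
Sum = -(-8)/2 = 4
Product = (11)/2 = 11/2


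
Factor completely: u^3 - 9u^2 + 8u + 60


Try integer roots (divisors of 60). u=6: p(6)=0.
Divide out (u - 6): quotient is u^2 - 3u - 10.
Factor the quadratic: (u - 5)(u + 2)
Result: (u - 6)(u - 5)(u + 2)


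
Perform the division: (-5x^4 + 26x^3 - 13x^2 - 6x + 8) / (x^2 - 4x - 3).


(-5x^4 + 26x^3 - 13x^2 - 6x + 8) / (x^2 - 4x - 3)
Step 1: -5x^2 * (x^2 - 4x - 3) = -5x^4 + 20x^3 + 15x^2; subtract.
Step 2: 6x * (x^2 - 4x - 3) = 6x^3 - 24x^2 - 18x; subtract.
Step 3: -4 * (x^2 - 4x - 3) = -4x^2 + 16x + 12; subtract.
Quotient: -5x^2 + 6x - 4, Remainder: -4x - 4


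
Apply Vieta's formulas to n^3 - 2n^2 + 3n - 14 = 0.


Monic cubic n^3+bn^2+cn+d=0: sum=-b, pairwise sum=c, product=-d.
b=-2, c=3, d=-14
r1+r2+r3 = 2
r1r2+r1r3+r2r3 = 3
r1r2r3 = 14


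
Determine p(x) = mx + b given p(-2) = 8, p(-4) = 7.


p(x) = mx + b. Using p(-2)=8, p(-4)=7:
m = (8 - 7)/(-2 + 4) = 1/2 = 1/2
b = 8 - m*(-2) = 8 + 1 = 9
p(x) = (1/2)x + 9


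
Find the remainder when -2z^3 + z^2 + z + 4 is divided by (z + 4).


By the Remainder Theorem, the remainder equals p(-4):
  -2*(-4)^3 = 128
  1*(-4)^2 = 16
  1*(-4)^1 = -4
  constant: 4
Sum: 128 + 16 - 4 + 4 = 144


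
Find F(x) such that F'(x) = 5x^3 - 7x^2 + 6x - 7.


Reverse power rule on each term:
  ∫ 5x^3 dx = (5/4)x^4
  ∫ -7x^2 dx = -(7/3)x^3
  ∫ 6x dx = 3x^2
  ∫ -7 dx = -7x
F(x) = (5/4)x^4 - (7/3)x^3 + 3x^2 - 7x + C


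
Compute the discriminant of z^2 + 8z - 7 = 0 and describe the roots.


D = b^2 - 4ac = (8)^2 - 4(1)(-7) = 64 + 28 = 92
Since D > 0: two distinct irrational roots


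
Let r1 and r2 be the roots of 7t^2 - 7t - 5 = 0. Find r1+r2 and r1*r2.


For at^2+bt+c=0: sum = -b/a, product = c/a.
a=7, b=-7, c=-5
Sum = -(-7)/7 = 1
Product = (-5)/7 = -5/7


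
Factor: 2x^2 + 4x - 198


Roots satisfy r1 + r2 = -b/a = -2 and r1*r2 = c/a = -99.
So r1 = -11, r2 = 9.
2x^2 + 4x - 198 = 2(x - r1)(x - r2) = 2(x + 11)(x - 9)


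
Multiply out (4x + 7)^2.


Expand (4x + 7)^2 by repeated multiplication:
= 16x^2 + 56x + 49


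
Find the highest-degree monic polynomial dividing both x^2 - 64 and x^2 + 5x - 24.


Factor each:
  x^2 - 64 = (x + 8)(x - 8)
  x^2 + 5x - 24 = (x + 8)(x - 3)
Common monic factor: x + 8


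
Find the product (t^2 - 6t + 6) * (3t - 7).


Distribute each term of the first polynomial:
  (t^2)(3t - 7) = 3t^3 - 7t^2
  (-6t)(3t - 7) = -18t^2 + 42t
  (6)(3t - 7) = 18t - 42
Sum: 3t^3 - 25t^2 + 60t - 42


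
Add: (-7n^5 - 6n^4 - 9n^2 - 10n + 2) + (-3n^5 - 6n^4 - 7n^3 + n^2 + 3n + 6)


Align terms by degree and add:
  -7n^5 - 6n^4 - 9n^2 - 10n + 2
  -3n^5 - 6n^4 - 7n^3 + n^2 + 3n + 6
= -10n^5 - 12n^4 - 7n^3 - 8n^2 - 7n + 8


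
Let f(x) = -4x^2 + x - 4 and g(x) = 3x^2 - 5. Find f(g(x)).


Substitute g(x) into f:
f(g(x)) = -4*(3x^2 - 5)^2 + 1*(3x^2 - 5) + (-4)
(3x^2 - 5)^2 = 9x^4 - 30x^2 + 25
Expand and combine: -36x^4 + 123x^2 - 109


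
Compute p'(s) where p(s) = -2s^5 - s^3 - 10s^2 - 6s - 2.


Apply the power rule term by term:
  d/ds(-2s^5) = -10s^4
  d/ds(-s^3) = -3s^2
  d/ds(-10s^2) = -20s
  d/ds(-6s) = -6
  d/ds(-2) = 0
p'(s) = -10s^4 - 3s^2 - 20s - 6


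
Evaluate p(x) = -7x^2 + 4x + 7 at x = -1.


Using direct substitution:
  -7 * (-1)^2 = -7
  4 * (-1)^1 = -4
  constant: 7
Sum = -7 - 4 + 7 = -4


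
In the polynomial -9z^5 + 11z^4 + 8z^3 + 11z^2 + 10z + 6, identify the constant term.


Read off the constant term: 6


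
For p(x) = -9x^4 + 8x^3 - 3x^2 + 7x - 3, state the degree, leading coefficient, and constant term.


Highest power of x is 4, with coefficient -9. Constant term is -3.
Degree = 4, leading coefficient = -9, constant term = -3


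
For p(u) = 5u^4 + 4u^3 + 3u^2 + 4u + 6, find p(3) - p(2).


p(3) = 558
p(2) = 138
p(3) - p(2) = 558 - 138 = 420


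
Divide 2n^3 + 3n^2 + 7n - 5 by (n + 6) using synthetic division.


Synthetic division with c = -6. Coefficients: 2, 3, 7, -5
Bring down 2.
  2 * -6 = -12; -12 + 3 = -9
  -9 * -6 = 54; 54 + 7 = 61
  61 * -6 = -366; -366 - 5 = -371
Quotient: 2n^2 - 9n + 61, Remainder: -371


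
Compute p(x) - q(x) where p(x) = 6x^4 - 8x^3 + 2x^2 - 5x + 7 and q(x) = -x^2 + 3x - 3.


Distribute the minus sign:
  (6x^4 - 8x^3 + 2x^2 - 5x + 7)
- (-x^2 + 3x - 3)
Negate second polynomial: x^2 - 3x + 3
Add: 6x^4 - 8x^3 + 3x^2 - 8x + 10


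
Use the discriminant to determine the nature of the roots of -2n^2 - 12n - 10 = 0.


D = b^2 - 4ac = (-12)^2 - 4(-2)(-10) = 144 - 80 = 64
Since D > 0: two distinct rational roots


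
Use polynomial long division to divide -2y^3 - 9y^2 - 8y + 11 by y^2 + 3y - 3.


(-2y^3 - 9y^2 - 8y + 11) / (y^2 + 3y - 3)
Step 1: -2y * (y^2 + 3y - 3) = -2y^3 - 6y^2 + 6y; subtract.
Step 2: -3 * (y^2 + 3y - 3) = -3y^2 - 9y + 9; subtract.
Quotient: -2y - 3, Remainder: -5y + 2


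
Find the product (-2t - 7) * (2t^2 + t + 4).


Distribute each term of the first polynomial:
  (-2t)(2t^2 + t + 4) = -4t^3 - 2t^2 - 8t
  (-7)(2t^2 + t + 4) = -14t^2 - 7t - 28
Sum: -4t^3 - 16t^2 - 15t - 28


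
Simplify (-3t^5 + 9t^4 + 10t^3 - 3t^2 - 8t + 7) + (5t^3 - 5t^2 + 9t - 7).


Align terms by degree and add:
  -3t^5 + 9t^4 + 10t^3 - 3t^2 - 8t + 7
+ 5t^3 - 5t^2 + 9t - 7
= -3t^5 + 9t^4 + 15t^3 - 8t^2 + t


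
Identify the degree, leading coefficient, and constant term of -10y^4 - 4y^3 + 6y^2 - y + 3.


Highest power of y is 4, with coefficient -10. Constant term is 3.
Degree = 4, leading coefficient = -10, constant term = 3


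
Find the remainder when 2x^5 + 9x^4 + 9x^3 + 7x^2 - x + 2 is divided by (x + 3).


By the Remainder Theorem, the remainder equals p(-3):
  2*(-3)^5 = -486
  9*(-3)^4 = 729
  9*(-3)^3 = -243
  7*(-3)^2 = 63
  -1*(-3)^1 = 3
  constant: 2
Sum: -486 + 729 - 243 + 63 + 3 + 2 = 68


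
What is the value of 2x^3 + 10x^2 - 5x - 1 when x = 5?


Using direct substitution:
  2 * (5)^3 = 250
  10 * (5)^2 = 250
  -5 * (5)^1 = -25
  constant: -1
Sum = 250 + 250 - 25 - 1 = 474


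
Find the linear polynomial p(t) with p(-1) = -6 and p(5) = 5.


p(t) = mt + b. Using p(-1)=-6, p(5)=5:
m = (-6 - 5)/(-1 - 5) = -11/-6 = 11/6
b = -6 - m*(-1) = -6 + 11/6 = -25/6
p(t) = (11/6)t - (25/6)


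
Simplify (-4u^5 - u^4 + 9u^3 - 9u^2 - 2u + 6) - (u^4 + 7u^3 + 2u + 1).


Distribute the minus sign:
  (-4u^5 - u^4 + 9u^3 - 9u^2 - 2u + 6)
- (u^4 + 7u^3 + 2u + 1)
Negate second polynomial: -u^4 - 7u^3 - 2u - 1
Add: -4u^5 - 2u^4 + 2u^3 - 9u^2 - 4u + 5


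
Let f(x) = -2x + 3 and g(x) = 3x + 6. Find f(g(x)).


Substitute g(x) into f:
f(g(x)) = -2*(3x + 6) + 3
Expand and combine: -6x - 9


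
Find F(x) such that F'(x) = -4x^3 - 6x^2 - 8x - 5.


Reverse power rule on each term:
  ∫ -4x^3 dx = -x^4
  ∫ -6x^2 dx = -2x^3
  ∫ -8x dx = -4x^2
  ∫ -5 dx = -5x
F(x) = -x^4 - 2x^3 - 4x^2 - 5x + C


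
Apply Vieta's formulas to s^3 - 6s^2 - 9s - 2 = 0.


Monic cubic s^3+bs^2+cs+d=0: sum=-b, pairwise sum=c, product=-d.
b=-6, c=-9, d=-2
r1+r2+r3 = 6
r1r2+r1r3+r2r3 = -9
r1r2r3 = 2


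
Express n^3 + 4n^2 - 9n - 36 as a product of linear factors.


Try integer roots (divisors of -36). n=3: p(3)=0.
Divide out (n - 3): quotient is n^2 + 7n + 12.
Factor the quadratic: (n + 3)(n + 4)
Result: (n - 3)(n + 3)(n + 4)


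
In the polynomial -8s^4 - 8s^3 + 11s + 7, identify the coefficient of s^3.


Read off the coefficient of s^3: -8


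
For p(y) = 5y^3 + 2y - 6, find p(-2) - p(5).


p(-2) = -50
p(5) = 629
p(-2) - p(5) = -50 - 629 = -679


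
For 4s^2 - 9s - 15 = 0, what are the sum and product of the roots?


For as^2+bs+c=0: sum = -b/a, product = c/a.
a=4, b=-9, c=-15
Sum = -(-9)/4 = 9/4
Product = (-15)/4 = -15/4


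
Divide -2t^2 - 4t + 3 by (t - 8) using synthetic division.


Synthetic division with c = 8. Coefficients: -2, -4, 3
Bring down -2.
  -2 * 8 = -16; -16 - 4 = -20
  -20 * 8 = -160; -160 + 3 = -157
Quotient: -2t - 20, Remainder: -157


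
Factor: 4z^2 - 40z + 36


Roots satisfy r1 + r2 = -b/a = 10 and r1*r2 = c/a = 9.
So r1 = 9, r2 = 1.
4z^2 - 40z + 36 = 4(z - r1)(z - r2) = 4(z - 9)(z - 1)


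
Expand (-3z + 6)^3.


Expand (-3z + 6)^3 by repeated multiplication:
  (-3z + 6)^2 = 9z^2 - 36z + 36
= -27z^3 + 162z^2 - 324z + 216


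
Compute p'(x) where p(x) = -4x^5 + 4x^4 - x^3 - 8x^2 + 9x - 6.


Apply the power rule term by term:
  d/dx(-4x^5) = -20x^4
  d/dx(4x^4) = 16x^3
  d/dx(-x^3) = -3x^2
  d/dx(-8x^2) = -16x
  d/dx(9x) = 9
  d/dx(-6) = 0
p'(x) = -20x^4 + 16x^3 - 3x^2 - 16x + 9


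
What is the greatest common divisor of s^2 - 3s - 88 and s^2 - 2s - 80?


Factor each:
  s^2 - 3s - 88 = (s + 8)(s - 11)
  s^2 - 2s - 80 = (s + 8)(s - 10)
Common monic factor: s + 8


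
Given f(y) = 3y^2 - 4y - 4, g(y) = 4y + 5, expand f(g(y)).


Substitute g(y) into f:
f(g(y)) = 3*(4y + 5)^2 + (-4)*(4y + 5) + (-4)
(4y + 5)^2 = 16y^2 + 40y + 25
Expand and combine: 48y^2 + 104y + 51


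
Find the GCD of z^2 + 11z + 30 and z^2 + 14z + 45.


Factor each:
  z^2 + 11z + 30 = (z + 5)(z + 6)
  z^2 + 14z + 45 = (z + 5)(z + 9)
Common monic factor: z + 5


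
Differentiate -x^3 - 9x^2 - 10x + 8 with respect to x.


Apply the power rule term by term:
  d/dx(-x^3) = -3x^2
  d/dx(-9x^2) = -18x
  d/dx(-10x) = -10
  d/dx(8) = 0
p'(x) = -3x^2 - 18x - 10


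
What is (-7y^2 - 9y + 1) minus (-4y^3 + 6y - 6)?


Distribute the minus sign:
  (-7y^2 - 9y + 1)
- (-4y^3 + 6y - 6)
Negate second polynomial: 4y^3 - 6y + 6
Add: 4y^3 - 7y^2 - 15y + 7


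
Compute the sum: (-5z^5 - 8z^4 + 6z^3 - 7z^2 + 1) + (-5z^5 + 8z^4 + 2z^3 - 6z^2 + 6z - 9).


Align terms by degree and add:
  -5z^5 - 8z^4 + 6z^3 - 7z^2 + 1
  -5z^5 + 8z^4 + 2z^3 - 6z^2 + 6z - 9
= -10z^5 + 8z^3 - 13z^2 + 6z - 8


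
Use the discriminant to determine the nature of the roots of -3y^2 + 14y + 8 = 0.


D = b^2 - 4ac = (14)^2 - 4(-3)(8) = 196 + 96 = 292
Since D > 0: two distinct irrational roots


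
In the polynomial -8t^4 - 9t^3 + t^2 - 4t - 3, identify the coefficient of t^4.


Read off the coefficient of t^4: -8


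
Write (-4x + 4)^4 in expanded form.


Expand (-4x + 4)^4 by repeated multiplication:
  (-4x + 4)^2 = 16x^2 - 32x + 16
  (-4x + 4)^3 = -64x^3 + 192x^2 - 192x + 64
= 256x^4 - 1024x^3 + 1536x^2 - 1024x + 256


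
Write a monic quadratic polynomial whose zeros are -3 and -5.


p(s) = (s + 3)(s + 5)
Expand: s^2 + 8s + 15


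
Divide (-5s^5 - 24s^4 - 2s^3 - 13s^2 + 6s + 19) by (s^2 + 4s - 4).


(-5s^5 - 24s^4 - 2s^3 - 13s^2 + 6s + 19) / (s^2 + 4s - 4)
Step 1: -5s^3 * (s^2 + 4s - 4) = -5s^5 - 20s^4 + 20s^3; subtract.
Step 2: -4s^2 * (s^2 + 4s - 4) = -4s^4 - 16s^3 + 16s^2; subtract.
Step 3: -6s * (s^2 + 4s - 4) = -6s^3 - 24s^2 + 24s; subtract.
Step 4: -5 * (s^2 + 4s - 4) = -5s^2 - 20s + 20; subtract.
Quotient: -5s^3 - 4s^2 - 6s - 5, Remainder: 2s - 1


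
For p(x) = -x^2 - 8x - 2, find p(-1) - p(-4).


p(-1) = 5
p(-4) = 14
p(-1) - p(-4) = 5 - 14 = -9
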